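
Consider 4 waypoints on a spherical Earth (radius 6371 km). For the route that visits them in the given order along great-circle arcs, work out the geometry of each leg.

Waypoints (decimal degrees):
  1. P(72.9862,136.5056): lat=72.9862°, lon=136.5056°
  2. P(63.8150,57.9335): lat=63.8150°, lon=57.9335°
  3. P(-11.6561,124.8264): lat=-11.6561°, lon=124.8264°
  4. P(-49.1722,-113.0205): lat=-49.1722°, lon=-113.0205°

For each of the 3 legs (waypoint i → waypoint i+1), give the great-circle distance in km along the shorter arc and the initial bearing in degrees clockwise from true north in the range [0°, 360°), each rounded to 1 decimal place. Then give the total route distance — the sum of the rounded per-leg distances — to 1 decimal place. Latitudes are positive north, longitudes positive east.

Leg 1: φ1=1.2738495, φ2=1.1137819, Δφ=-0.1600676, Δλ=-1.3713418 rad; a=sin²(Δφ/2)+cosφ1·cosφ2·sin²(Δλ/2)=0.0581588790; c=2·atan2(√a, √(1-a))=0.487125038; dist=6371·c=3103.474 ≈ 3103.5 km; running total=3103.5 km
Leg 1 bearing: y=sinΔλ·cosφ2=-0.43252266, x=cosφ1·sinφ2-sinφ1·cosφ2·cosΔλ=0.17896885; θ=atan2(y, x)=-67.5212° <0 so +360° → 292.4788° ≈ 292.5°
Leg 2: φ1=1.1137819, φ2=-0.2034373, Δφ=-1.3172192, Δλ=1.1675014 rad; a=sin²(Δφ/2)+cosφ1·cosφ2·sin²(Δλ/2)=0.5058483562; c=2·atan2(√a, √(1-a))=1.582493306; dist=6371·c=10082.065 ≈ 10082.1 km; running total=13185.6 km
Leg 2 bearing: y=sinΔλ·cosφ2=0.90080522, x=cosφ1·sinφ2-sinφ1·cosφ2·cosΔλ=-0.43406582; θ=atan2(y, x)=115.7278° ≈ 115.7°
Leg 3: φ1=-0.2034373, φ2=-0.8582168, Δφ=-0.6547795, Δλ=-4.1512115 rad; a=sin²(Δφ/2)+cosφ1·cosφ2·sin²(Δλ/2)=0.5939414973; c=2·atan2(√a, √(1-a))=1.759802637; dist=6371·c=11211.703 ≈ 11211.7 km; running total=24397.3 km
Leg 3 bearing: y=sinΔλ·cosφ2=0.55351578, x=cosφ1·sinφ2-sinφ1·cosφ2·cosΔλ=-0.81136938; θ=atan2(y, x)=145.6982° ≈ 145.7°

Leg 1: dist=3103.5 km, bearing=292.5°
Leg 2: dist=10082.1 km, bearing=115.7°
Leg 3: dist=11211.7 km, bearing=145.7°
Total: 24397.3 km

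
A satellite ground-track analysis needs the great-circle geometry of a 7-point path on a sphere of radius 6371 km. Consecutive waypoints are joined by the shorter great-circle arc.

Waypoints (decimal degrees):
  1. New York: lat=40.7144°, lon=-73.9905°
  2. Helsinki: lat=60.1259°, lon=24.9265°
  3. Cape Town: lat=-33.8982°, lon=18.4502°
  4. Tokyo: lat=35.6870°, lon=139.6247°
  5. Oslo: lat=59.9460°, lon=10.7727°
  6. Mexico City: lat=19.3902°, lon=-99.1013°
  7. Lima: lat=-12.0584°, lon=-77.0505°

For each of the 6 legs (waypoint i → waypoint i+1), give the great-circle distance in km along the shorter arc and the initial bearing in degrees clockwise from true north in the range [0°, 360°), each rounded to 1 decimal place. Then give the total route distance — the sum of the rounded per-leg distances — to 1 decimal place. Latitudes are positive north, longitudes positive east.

Leg 1: dist=6619.4 km, bearing=34.8°
Leg 2: dist=10471.9 km, bearing=185.4°
Leg 3: dist=14722.4 km, bearing=70.2°
Leg 4: dist=8399.3 km, bearing=336.2°
Leg 5: dist=9197.7 km, bearing=296.6°
Leg 6: dist=4250.0 km, bearing=143.6°
Total: 53660.7 km

Leg 1: φ1=0.7106003, φ2=1.0493949, Δφ=0.3387946, Δλ=1.7264273 rad; a=sin²(Δφ/2)+cosφ1·cosφ2·sin²(Δλ/2)=0.2464531233; c=2·atan2(√a, √(1-a))=1.038986837; dist=6371·c=6619.385 ≈ 6619.4 km; running total=6619.4 km
Leg 1 bearing: y=sinΔλ·cosφ2=0.49207579, x=cosφ1·sinφ2-sinφ1·cosφ2·cosΔλ=0.70761384; θ=atan2(y, x)=34.8148° ≈ 34.8°
Leg 2: φ1=1.0493949, φ2=-0.5916352, Δφ=-1.6410301, Δλ=-0.1130328 rad; a=sin²(Δφ/2)+cosφ1·cosφ2·sin²(Δλ/2)=0.5364071794; c=2·atan2(√a, √(1-a))=1.643675182; dist=6371·c=10471.855 ≈ 10471.9 km; running total=17091.3 km
Leg 2 bearing: y=sinΔλ·cosφ2=-0.09362090, x=cosφ1·sinφ2-sinφ1·cosφ2·cosΔλ=-0.99294169; θ=atan2(y, x)=-174.6137° <0 so +360° → 185.3863° ≈ 185.4°
Leg 3: φ1=-0.5916352, φ2=0.6228557, Δφ=1.2144909, Δλ=2.1148940 rad; a=sin²(Δφ/2)+cosφ1·cosφ2·sin²(Δλ/2)=0.8371637225; c=2·atan2(√a, √(1-a))=2.310849862; dist=6371·c=14722.424 ≈ 14722.4 km; running total=31813.7 km
Leg 3 bearing: y=sinΔλ·cosφ2=0.69492765, x=cosφ1·sinφ2-sinφ1·cosφ2·cosΔλ=0.24971596; θ=atan2(y, x)=70.2346° ≈ 70.2°
Leg 4: φ1=0.6228557, φ2=1.0462551, Δφ=0.4233994, Δλ=-2.2488916 rad; a=sin²(Δφ/2)+cosφ1·cosφ2·sin²(Δλ/2)=0.3751224395; c=2·atan2(√a, √(1-a))=1.318368973; dist=6371·c=8399.329 ≈ 8399.3 km; running total=40213.0 km
Leg 4 bearing: y=sinΔλ·cosφ2=-0.39001994, x=cosφ1·sinφ2-sinφ1·cosφ2·cosΔλ=0.88628823; θ=atan2(y, x)=-23.7524° <0 so +360° → 336.2476° ≈ 336.2°
Leg 5: φ1=1.0462551, φ2=0.3384228, Δφ=-0.7078322, Δλ=-1.9176631 rad; a=sin²(Δφ/2)+cosφ1·cosφ2·sin²(Δλ/2)=0.4366166216; c=2·atan2(√a, √(1-a))=1.443687571; dist=6371·c=9197.734 ≈ 9197.7 km; running total=49410.7 km
Leg 5 bearing: y=sinΔλ·cosφ2=-0.88710008, x=cosφ1·sinφ2-sinφ1·cosφ2·cosΔλ=0.44382838; θ=atan2(y, x)=-63.4206° <0 so +360° → 296.5794° ≈ 296.6°
Leg 6: φ1=0.3384228, φ2=-0.2104588, Δφ=-0.5488816, Δλ=0.3848591 rad; a=sin²(Δφ/2)+cosφ1·cosφ2·sin²(Δλ/2)=0.1071842983; c=2·atan2(√a, √(1-a))=0.667080319; dist=6371·c=4249.969 ≈ 4250.0 km; running total=53660.7 km
Leg 6 bearing: y=sinΔλ·cosφ2=0.36714475, x=cosφ1·sinφ2-sinφ1·cosφ2·cosΔλ=-0.49798397; θ=atan2(y, x)=143.6001° ≈ 143.6°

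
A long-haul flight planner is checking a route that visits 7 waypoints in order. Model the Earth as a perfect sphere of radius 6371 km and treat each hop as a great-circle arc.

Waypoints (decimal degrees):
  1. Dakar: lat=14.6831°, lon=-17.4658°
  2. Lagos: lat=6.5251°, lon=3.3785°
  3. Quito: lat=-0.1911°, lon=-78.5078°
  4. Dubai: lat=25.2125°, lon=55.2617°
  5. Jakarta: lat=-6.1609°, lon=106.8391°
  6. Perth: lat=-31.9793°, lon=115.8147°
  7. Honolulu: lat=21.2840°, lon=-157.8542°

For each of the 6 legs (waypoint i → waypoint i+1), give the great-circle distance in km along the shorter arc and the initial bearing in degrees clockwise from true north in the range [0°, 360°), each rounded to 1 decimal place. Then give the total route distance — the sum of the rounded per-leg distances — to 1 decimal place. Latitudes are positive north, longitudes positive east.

Leg 1: dist=2449.8 km, bearing=109.5°
Leg 2: dist=9113.7 km, bearing=268.9°
Leg 3: dist=14327.4 km, bearing=57.0°
Leg 4: dist=6573.5 km, bearing=114.8°
Leg 5: dist=3018.4 km, bearing=163.1°
Leg 6: dist=10913.2 km, bearing=69.9°
Total: 46396.0 km

Leg 1: φ1=0.2562684, φ2=0.1138845, Δφ=-0.1423840, Δλ=0.3638017 rad; a=sin²(Δφ/2)+cosφ1·cosφ2·sin²(Δλ/2)=0.0365105612; c=2·atan2(√a, √(1-a))=0.384519244; dist=6371·c=2449.772 ≈ 2449.8 km; running total=2449.8 km
Leg 1 bearing: y=sinΔλ·cosφ2=0.35352464, x=cosφ1·sinφ2-sinφ1·cosφ2·cosΔλ=-0.12542124; θ=atan2(y, x)=109.5333° ≈ 109.5°
Leg 2: φ1=0.1138845, φ2=-0.0033353, Δφ=-0.1172198, Δλ=-1.4291855 rad; a=sin²(Δφ/2)+cosφ1·cosφ2·sin²(Δλ/2)=0.4300780578; c=2·atan2(√a, √(1-a))=1.430492579; dist=6371·c=9113.668 ≈ 9113.7 km; running total=11563.5 km
Leg 2 bearing: y=sinΔλ·cosφ2=-0.98998443, x=cosφ1·sinφ2-sinφ1·cosφ2·cosΔλ=-0.01935232; θ=atan2(y, x)=-91.1199° <0 so +360° → 268.8801° ≈ 268.9°
Leg 3: φ1=-0.0033353, φ2=0.4400411, Δφ=0.4433765, Δλ=2.3347182 rad; a=sin²(Δφ/2)+cosφ1·cosφ2·sin²(Δλ/2)=0.8136375741; c=2·atan2(√a, √(1-a))=2.248845795; dist=6371·c=14327.397 ≈ 14327.4 km; running total=25890.9 km
Leg 3 bearing: y=sinΔλ·cosφ2=0.65333437, x=cosφ1·sinφ2-sinφ1·cosφ2·cosΔλ=0.42388688; θ=atan2(y, x)=57.0243° ≈ 57.0°
Leg 4: φ1=0.4400411, φ2=-0.1075280, Δφ=-0.5475691, Δλ=0.9001954 rad; a=sin²(Δφ/2)+cosφ1·cosφ2·sin²(Δλ/2)=0.2433551487; c=2·atan2(√a, √(1-a))=1.031782721; dist=6371·c=6573.488 ≈ 6573.5 km; running total=32464.4 km
Leg 4 bearing: y=sinΔλ·cosφ2=0.77892353, x=cosφ1·sinφ2-sinφ1·cosφ2·cosΔλ=-0.36029407; θ=atan2(y, x)=114.8231° ≈ 114.8°
Leg 5: φ1=-0.1075280, φ2=-0.5581441, Δφ=-0.4506161, Δλ=0.1566538 rad; a=sin²(Δφ/2)+cosφ1·cosφ2·sin²(Δλ/2)=0.0550739292; c=2·atan2(√a, √(1-a))=0.473775334; dist=6371·c=3018.423 ≈ 3018.4 km; running total=35482.8 km
Leg 5 bearing: y=sinΔλ·cosφ2=0.13233709, x=cosφ1·sinφ2-sinφ1·cosφ2·cosΔλ=-0.43663493; θ=atan2(y, x)=163.1388° ≈ 163.1°
Leg 6: φ1=-0.5581441, φ2=0.3714759, Δφ=0.9296200, Δλ=-4.7764234 rad; a=sin²(Δφ/2)+cosφ1·cosφ2·sin²(Δλ/2)=0.5708337943; c=2·atan2(√a, √(1-a))=1.712942118; dist=6371·c=10913.154 ≈ 10913.2 km; running total=46396.0 km
Leg 6 bearing: y=sinΔλ·cosφ2=0.92988292, x=cosφ1·sinφ2-sinφ1·cosφ2·cosΔλ=0.33948203; θ=atan2(y, x)=69.9439° ≈ 69.9°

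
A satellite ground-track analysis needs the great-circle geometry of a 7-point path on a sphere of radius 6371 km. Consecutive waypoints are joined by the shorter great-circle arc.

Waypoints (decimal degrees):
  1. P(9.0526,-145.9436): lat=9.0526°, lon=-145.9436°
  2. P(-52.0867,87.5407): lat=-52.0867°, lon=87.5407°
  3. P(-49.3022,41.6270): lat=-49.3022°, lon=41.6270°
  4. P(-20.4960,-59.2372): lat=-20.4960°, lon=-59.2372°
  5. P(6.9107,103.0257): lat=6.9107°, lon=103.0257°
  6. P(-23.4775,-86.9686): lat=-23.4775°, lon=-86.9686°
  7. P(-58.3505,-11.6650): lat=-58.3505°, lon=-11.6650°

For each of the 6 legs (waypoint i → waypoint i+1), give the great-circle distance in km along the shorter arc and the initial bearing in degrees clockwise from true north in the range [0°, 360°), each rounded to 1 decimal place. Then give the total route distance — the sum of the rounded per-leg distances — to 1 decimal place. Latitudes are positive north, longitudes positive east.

Leg 1: φ1=0.1579977, φ2=-0.9090844, Δφ=-1.0670821, Δλ=4.0750698 rad; a=sin²(Δφ/2)+cosφ1·cosφ2·sin²(Δλ/2)=0.7426069129; c=2·atan2(√a, √(1-a))=2.077404019; dist=6371·c=13235.141 ≈ 13235.1 km; running total=13235.1 km
Leg 1 bearing: y=sinΔλ·cosφ2=-0.49384443, x=cosφ1·sinφ2-sinφ1·cosφ2·cosΔλ=-0.72158522; θ=atan2(y, x)=-145.6127° <0 so +360° → 214.3873° ≈ 214.4°
Leg 2: φ1=-0.9090844, φ2=-0.8604857, Δφ=0.0485987, Δλ=-0.8013452 rad; a=sin²(Δφ/2)+cosφ1·cosφ2·sin²(Δλ/2)=0.0615449600; c=2·atan2(√a, √(1-a))=0.501400887; dist=6371·c=3194.425 ≈ 3194.4 km; running total=16429.5 km
Leg 2 bearing: y=sinΔλ·cosφ2=-0.46837660, x=cosφ1·sinφ2-sinφ1·cosφ2·cosΔλ=-0.10794477; θ=atan2(y, x)=-102.9781° <0 so +360° → 257.0219° ≈ 257.0°
Leg 3: φ1=-0.8604857, φ2=-0.3577227, Δφ=0.5027630, Δλ=-1.7604124 rad; a=sin²(Δφ/2)+cosφ1·cosφ2·sin²(Δλ/2)=0.4248298044; c=2·atan2(√a, √(1-a))=1.419883758; dist=6371·c=9046.079 ≈ 9046.1 km; running total=25475.6 km
Leg 3 bearing: y=sinΔλ·cosφ2=-0.91990792, x=cosφ1·sinφ2-sinφ1·cosφ2·cosΔλ=-0.36217012; θ=atan2(y, x)=-111.4897° <0 so +360° → 248.5103° ≈ 248.5°
Leg 4: φ1=-0.3577227, φ2=0.1206145, Δφ=0.4783372, Δλ=2.8320219 rad; a=sin²(Δφ/2)+cosφ1·cosφ2·sin²(Δλ/2)=0.9639091821; c=2·atan2(√a, √(1-a))=2.759317587; dist=6371·c=17579.612 ≈ 17579.6 km; running total=43055.2 km
Leg 4 bearing: y=sinΔλ·cosφ2=0.30243655, x=cosφ1·sinφ2-sinφ1·cosφ2·cosΔλ=-0.21836945; θ=atan2(y, x)=125.8306° ≈ 125.8°
Leg 5: φ1=0.1206145, φ2=-0.4097597, Δφ=-0.5303741, Δλ=-3.3160261 rad; a=sin²(Δφ/2)+cosφ1·cosφ2·sin²(Δλ/2)=0.9723351681; c=2·atan2(√a, √(1-a))=2.807384464; dist=6371·c=17885.846 ≈ 17885.8 km; running total=60941.0 km
Leg 5 bearing: y=sinΔλ·cosφ2=0.15918313, x=cosφ1·sinφ2-sinφ1·cosφ2·cosΔλ=-0.28680775; θ=atan2(y, x)=150.9690° ≈ 151.0°
Leg 6: φ1=-0.4097597, φ2=-1.0184083, Δφ=-0.6086487, Δλ=1.3142958 rad; a=sin²(Δφ/2)+cosφ1·cosφ2·sin²(Δλ/2)=0.2693808479; c=2·atan2(√a, √(1-a))=1.091406010; dist=6371·c=6953.348 ≈ 6953.3 km; running total=67894.3 km
Leg 6 bearing: y=sinΔλ·cosφ2=0.50755460, x=cosφ1·sinφ2-sinφ1·cosφ2·cosΔλ=-0.72776889; θ=atan2(y, x)=145.1076° ≈ 145.1°

Leg 1: dist=13235.1 km, bearing=214.4°
Leg 2: dist=3194.4 km, bearing=257.0°
Leg 3: dist=9046.1 km, bearing=248.5°
Leg 4: dist=17579.6 km, bearing=125.8°
Leg 5: dist=17885.8 km, bearing=151.0°
Leg 6: dist=6953.3 km, bearing=145.1°
Total: 67894.3 km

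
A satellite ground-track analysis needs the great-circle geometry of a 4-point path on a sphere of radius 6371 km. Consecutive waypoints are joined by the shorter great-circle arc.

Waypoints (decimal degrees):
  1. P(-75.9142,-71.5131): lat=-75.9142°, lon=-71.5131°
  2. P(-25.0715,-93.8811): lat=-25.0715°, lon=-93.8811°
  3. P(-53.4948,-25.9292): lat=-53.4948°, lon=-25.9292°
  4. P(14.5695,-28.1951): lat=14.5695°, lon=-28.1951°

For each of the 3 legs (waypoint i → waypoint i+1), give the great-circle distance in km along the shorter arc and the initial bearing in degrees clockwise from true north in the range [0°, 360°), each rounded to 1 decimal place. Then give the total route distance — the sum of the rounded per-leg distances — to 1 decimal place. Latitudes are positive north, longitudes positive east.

Leg 1: φ1=-1.3249527, φ2=-0.4375802, Δφ=0.8873725, Δλ=-0.3903952 rad; a=sin²(Δφ/2)+cosφ1·cosφ2·sin²(Δλ/2)=0.1925674392; c=2·atan2(√a, √(1-a))=0.908581400; dist=6371·c=5788.572 ≈ 5788.6 km; running total=5788.6 km
Leg 1 bearing: y=sinΔλ·cosφ2=-0.34469804, x=cosφ1·sinφ2-sinφ1·cosφ2·cosΔλ=0.70931244; θ=atan2(y, x)=-25.9179° <0 so +360° → 334.0821° ≈ 334.1°
Leg 2: φ1=-0.4375802, φ2=-0.9336604, Δφ=-0.4960802, Δλ=1.1859844 rad; a=sin²(Δφ/2)+cosφ1·cosφ2·sin²(Δλ/2)=0.2285576758; c=2·atan2(√a, √(1-a))=0.996928122; dist=6371·c=6351.429 ≈ 6351.4 km; running total=12140.0 km
Leg 2 bearing: y=sinΔλ·cosφ2=0.55139045, x=cosφ1·sinφ2-sinφ1·cosφ2·cosΔλ=-0.63343890; θ=atan2(y, x)=138.9614° ≈ 139.0°
Leg 3: φ1=-0.9336604, φ2=0.2542857, Δφ=1.1879461, Δλ=-0.0395474 rad; a=sin²(Δφ/2)+cosφ1·cosφ2·sin²(Δλ/2)=0.3134421805; c=2·atan2(√a, √(1-a))=1.188431416; dist=6371·c=7571.497 ≈ 7571.5 km; running total=19711.5 km
Leg 3 bearing: y=sinΔλ·cosφ2=-0.03826572, x=cosφ1·sinφ2-sinφ1·cosφ2·cosΔλ=0.92699539; θ=atan2(y, x)=-2.3638° <0 so +360° → 357.6362° ≈ 357.6°

Leg 1: dist=5788.6 km, bearing=334.1°
Leg 2: dist=6351.4 km, bearing=139.0°
Leg 3: dist=7571.5 km, bearing=357.6°
Total: 19711.5 km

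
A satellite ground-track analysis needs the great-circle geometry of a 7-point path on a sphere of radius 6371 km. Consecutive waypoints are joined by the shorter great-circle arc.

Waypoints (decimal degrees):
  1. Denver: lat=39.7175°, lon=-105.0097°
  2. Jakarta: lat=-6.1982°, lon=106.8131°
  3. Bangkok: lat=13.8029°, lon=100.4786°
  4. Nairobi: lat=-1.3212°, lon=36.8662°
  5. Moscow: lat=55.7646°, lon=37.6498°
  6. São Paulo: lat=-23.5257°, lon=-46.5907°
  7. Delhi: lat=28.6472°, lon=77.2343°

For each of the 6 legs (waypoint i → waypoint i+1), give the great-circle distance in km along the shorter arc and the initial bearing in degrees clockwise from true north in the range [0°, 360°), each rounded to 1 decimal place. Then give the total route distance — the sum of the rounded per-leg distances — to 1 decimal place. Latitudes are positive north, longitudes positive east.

Leg 1: dist=15117.1 km, bearing=311.1°
Leg 2: dist=2331.3 km, bearing=342.6°
Leg 3: dist=7203.9 km, bearing=261.8°
Leg 4: dist=6348.1 km, bearing=0.5°
Leg 5: dist=11803.9 km, bearing=251.8°
Leg 6: dist=14426.2 km, bearing=71.5°
Total: 57230.5 km

Leg 1: φ1=0.6932011, φ2=-0.1081790, Δφ=-0.8013801, Δλ=3.6970053 rad; a=sin²(Δφ/2)+cosφ1·cosφ2·sin²(Δλ/2)=0.8593756011; c=2·atan2(√a, √(1-a))=2.372800834; dist=6371·c=15117.114 ≈ 15117.1 km; running total=15117.1 km
Leg 1 bearing: y=sinΔλ·cosφ2=-0.52421158, x=cosφ1·sinφ2-sinφ1·cosφ2·cosΔλ=0.45672631; θ=atan2(y, x)=-48.9356° <0 so +360° → 311.0644° ≈ 311.1°
Leg 2: φ1=-0.1081790, φ2=0.2409061, Δφ=0.3490850, Δλ=-0.1105579 rad; a=sin²(Δφ/2)+cosφ1·cosφ2·sin²(Δλ/2)=0.0331041397; c=2·atan2(√a, √(1-a))=0.365929088; dist=6371·c=2331.334 ≈ 2331.3 km; running total=17448.4 km
Leg 2 bearing: y=sinΔλ·cosφ2=-0.10714663, x=cosφ1·sinφ2-sinφ1·cosφ2·cosΔλ=0.34139804; θ=atan2(y, x)=-17.4243° <0 so +360° → 342.5757° ≈ 342.6°
Leg 3: φ1=0.2409061, φ2=-0.0230593, Δφ=-0.2639653, Δλ=-1.1102458 rad; a=sin²(Δφ/2)+cosφ1·cosφ2·sin²(Δλ/2)=0.2870044847; c=2·atan2(√a, √(1-a))=1.130739332; dist=6371·c=7203.940 ≈ 7203.9 km; running total=24652.3 km
Leg 3 bearing: y=sinΔλ·cosφ2=-0.89556981, x=cosφ1·sinφ2-sinφ1·cosφ2·cosΔλ=-0.12839918; θ=atan2(y, x)=-98.1590° <0 so +360° → 261.8410° ≈ 261.8°
Leg 4: φ1=-0.0230593, φ2=0.9732759, Δφ=0.9963352, Δλ=0.0136764 rad; a=sin²(Δφ/2)+cosφ1·cosφ2·sin²(Δλ/2)=0.2283350391; c=2·atan2(√a, √(1-a))=0.996397822; dist=6371·c=6348.051 ≈ 6348.1 km; running total=31000.4 km
Leg 4 bearing: y=sinΔλ·cosφ2=0.00769402, x=cosφ1·sinφ2-sinφ1·cosφ2·cosΔλ=0.83948401; θ=atan2(y, x)=0.5251° ≈ 0.5°
Leg 5: φ1=0.9732759, φ2=-0.4106009, Δφ=-1.3838768, Δλ=-1.4702741 rad; a=sin²(Δφ/2)+cosφ1·cosφ2·sin²(Δλ/2)=0.6391168980; c=2·atan2(√a, √(1-a))=1.852751133; dist=6371·c=11803.877 ≈ 11803.9 km; running total=42804.3 km
Leg 5 bearing: y=sinΔλ·cosφ2=-0.91225261, x=cosφ1·sinφ2-sinφ1·cosφ2·cosΔλ=-0.30063455; θ=atan2(y, x)=-108.2397° <0 so +360° → 251.7603° ≈ 251.8°
Leg 6: φ1=-0.4106009, φ2=0.4999880, Δφ=0.9105889, Δλ=2.1611539 rad; a=sin²(Δφ/2)+cosφ1·cosφ2·sin²(Δλ/2)=0.8196375992; c=2·atan2(√a, √(1-a))=2.264351671; dist=6371·c=14426.184 ≈ 14426.2 km; running total=57230.5 km
Leg 6 bearing: y=sinΔλ·cosφ2=0.72904919, x=cosφ1·sinφ2-sinφ1·cosφ2·cosΔλ=0.24457003; θ=atan2(y, x)=71.4552° ≈ 71.5°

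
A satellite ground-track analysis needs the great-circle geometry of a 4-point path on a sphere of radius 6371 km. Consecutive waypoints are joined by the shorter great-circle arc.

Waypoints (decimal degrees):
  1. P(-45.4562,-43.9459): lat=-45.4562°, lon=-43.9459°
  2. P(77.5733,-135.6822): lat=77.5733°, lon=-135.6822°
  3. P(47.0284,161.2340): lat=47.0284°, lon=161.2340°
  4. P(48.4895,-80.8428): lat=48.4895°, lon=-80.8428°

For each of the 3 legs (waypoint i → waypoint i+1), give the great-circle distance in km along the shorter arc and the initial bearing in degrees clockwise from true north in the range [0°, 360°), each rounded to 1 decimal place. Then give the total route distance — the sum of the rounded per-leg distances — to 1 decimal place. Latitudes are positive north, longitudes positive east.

Leg 1: dist=14952.9 km, bearing=342.5°
Leg 2: dist=4297.9 km, bearing=256.7°
Leg 3: dist=7822.0 km, bearing=38.4°
Total: 27072.8 km

Leg 1: φ1=-0.7933604, φ2=1.3539095, Δφ=2.1472699, Δλ=-1.6011005 rad; a=sin²(Δφ/2)+cosφ1·cosφ2·sin²(Δλ/2)=0.8502953136; c=2·atan2(√a, √(1-a))=2.347021203; dist=6371·c=14952.872 ≈ 14952.9 km; running total=14952.9 km
Leg 1 bearing: y=sinΔλ·cosφ2=-0.21509163, x=cosφ1·sinφ2-sinφ1·cosφ2·cosΔλ=0.68037369; θ=atan2(y, x)=-17.5437° <0 so +360° → 342.4563° ≈ 342.5°
Leg 2: φ1=1.3539095, φ2=0.8208004, Δφ=-0.5331091, Δλ=5.1821653 rad; a=sin²(Δφ/2)+cosφ1·cosφ2·sin²(Δλ/2)=0.1095247758; c=2·atan2(√a, √(1-a))=0.674610245; dist=6371·c=4297.942 ≈ 4297.9 km; running total=19250.8 km
Leg 2 bearing: y=sinΔλ·cosφ2=-0.60779387, x=cosφ1·sinφ2-sinφ1·cosφ2·cosΔλ=-0.14388541; θ=atan2(y, x)=-103.3187° <0 so +360° → 256.6813° ≈ 256.7°
Leg 3: φ1=0.8208004, φ2=0.8463014, Δφ=0.0255010, Δλ=-4.2250372 rad; a=sin²(Δφ/2)+cosφ1·cosφ2·sin²(Δλ/2)=0.3318186942; c=2·atan2(√a, √(1-a))=1.227744550; dist=6371·c=7821.961 ≈ 7822.0 km; running total=27072.8 km
Leg 3 bearing: y=sinΔλ·cosφ2=0.58559649, x=cosφ1·sinφ2-sinφ1·cosφ2·cosΔλ=0.73752081; θ=atan2(y, x)=38.4498° ≈ 38.4°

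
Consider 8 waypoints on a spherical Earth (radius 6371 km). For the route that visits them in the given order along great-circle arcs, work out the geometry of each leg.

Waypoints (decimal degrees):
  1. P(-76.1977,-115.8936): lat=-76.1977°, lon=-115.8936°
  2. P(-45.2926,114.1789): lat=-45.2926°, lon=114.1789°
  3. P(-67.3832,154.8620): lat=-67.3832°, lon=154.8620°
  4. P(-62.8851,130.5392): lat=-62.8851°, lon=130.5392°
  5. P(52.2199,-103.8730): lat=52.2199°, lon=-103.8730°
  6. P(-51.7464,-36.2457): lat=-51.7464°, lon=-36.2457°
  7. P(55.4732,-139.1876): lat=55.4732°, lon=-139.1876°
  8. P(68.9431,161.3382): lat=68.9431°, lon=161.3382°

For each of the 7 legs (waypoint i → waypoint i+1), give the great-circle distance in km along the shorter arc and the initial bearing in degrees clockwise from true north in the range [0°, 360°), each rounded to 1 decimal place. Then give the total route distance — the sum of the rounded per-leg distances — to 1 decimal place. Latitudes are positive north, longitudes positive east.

Leg 1: dist=6046.3 km, bearing=221.6°
Leg 2: dist=3396.7 km, bearing=150.4°
Leg 3: dist=1232.0 km, bearing=282.3°
Leg 4: dist=16678.9 km, bearing=85.1°
Leg 5: dist=13170.3 km, bearing=139.4°
Leg 6: dist=15179.8 km, bearing=306.6°
Leg 7: dist=3255.2 km, bearing=320.7°
Total: 58959.2 km

Leg 1: φ1=-1.3299007, φ2=-0.7905050, Δφ=0.5393958, Δλ=4.0155226 rad; a=sin²(Δφ/2)+cosφ1·cosφ2·sin²(Δλ/2)=0.2087655881; c=2·atan2(√a, √(1-a))=0.949033697; dist=6371·c=6046.294 ≈ 6046.3 km; running total=6046.3 km
Leg 1 bearing: y=sinΔλ·cosφ2=-0.53947368, x=cosφ1·sinφ2-sinφ1·cosφ2·cosΔλ=-0.60802814; θ=atan2(y, x)=-138.4189° <0 so +360° → 221.5811° ≈ 221.6°
Leg 2: φ1=-0.7905050, φ2=-1.1760587, Δφ=-0.3855537, Δλ=0.7100540 rad; a=sin²(Δφ/2)+cosφ1·cosφ2·sin²(Δλ/2)=0.0693956201; c=2·atan2(√a, √(1-a))=0.533153154; dist=6371·c=3396.719 ≈ 3396.7 km; running total=9443.0 km
Leg 2 bearing: y=sinΔλ·cosφ2=0.25068887, x=cosφ1·sinφ2-sinφ1·cosφ2·cosΔλ=-0.44212505; θ=atan2(y, x)=150.4464° ≈ 150.4°
Leg 3: φ1=-1.1760587, φ2=-1.0975520, Δφ=0.0785067, Δλ=-0.4245129 rad; a=sin²(Δφ/2)+cosφ1·cosφ2·sin²(Δλ/2)=0.0093188345; c=2·atan2(√a, √(1-a))=0.193369347; dist=6371·c=1231.956 ≈ 1232.0 km; running total=10675.0 km
Leg 3 bearing: y=sinΔλ·cosφ2=-0.18772382, x=cosφ1·sinφ2-sinφ1·cosφ2·cosΔλ=0.04108216; θ=atan2(y, x)=-77.6558° <0 so +360° → 282.3442° ≈ 282.3°
Leg 4: φ1=-1.0975520, φ2=0.9114092, Δφ=2.0089612, Δλ=-4.0912647 rad; a=sin²(Δφ/2)+cosφ1·cosφ2·sin²(Δλ/2)=0.9329979820; c=2·atan2(√a, √(1-a))=2.617935001; dist=6371·c=16678.864 ≈ 16678.9 km; running total=27353.9 km
Leg 4 bearing: y=sinΔλ·cosφ2=0.49820794, x=cosφ1·sinφ2-sinφ1·cosφ2·cosΔλ=0.04289332; θ=atan2(y, x)=85.0792° ≈ 85.1°
Leg 5: φ1=0.9114092, φ2=-0.9031451, Δφ=-1.8145542, Δλ=1.1803190 rad; a=sin²(Δφ/2)+cosφ1·cosφ2·sin²(Δλ/2)=0.7381414078; c=2·atan2(√a, √(1-a))=2.067218701; dist=6371·c=13170.250 ≈ 13170.3 km; running total=40524.2 km
Leg 5 bearing: y=sinΔλ·cosφ2=0.57253883, x=cosφ1·sinφ2-sinφ1·cosφ2·cosΔλ=-0.66734846; θ=atan2(y, x)=139.3727° ≈ 139.4°
Leg 6: φ1=-0.9031451, φ2=0.9681900, Δφ=1.8713350, Δλ=-1.7966751 rad; a=sin²(Δφ/2)+cosφ1·cosφ2·sin²(Δλ/2)=0.8627771530; c=2·atan2(√a, √(1-a))=2.382635864; dist=6371·c=15179.773 ≈ 15179.8 km; running total=55704.0 km
Leg 6 bearing: y=sinΔλ·cosφ2=-0.55239383, x=cosφ1·sinφ2-sinφ1·cosφ2·cosΔλ=0.41040468; θ=atan2(y, x)=-53.3893° <0 so +360° → 306.6107° ≈ 306.6°
Leg 7: φ1=0.9681900, φ2=1.2032841, Δφ=0.2350941, Δλ=5.2451647 rad; a=sin²(Δφ/2)+cosφ1·cosφ2·sin²(Δλ/2)=0.0638580490; c=2·atan2(√a, √(1-a))=0.510942727; dist=6371·c=3255.216 ≈ 3255.2 km; running total=58959.2 km
Leg 7 bearing: y=sinΔλ·cosφ2=-0.30949682, x=cosφ1·sinφ2-sinφ1·cosφ2·cosΔλ=0.37859280; θ=atan2(y, x)=-39.2657° <0 so +360° → 320.7343° ≈ 320.7°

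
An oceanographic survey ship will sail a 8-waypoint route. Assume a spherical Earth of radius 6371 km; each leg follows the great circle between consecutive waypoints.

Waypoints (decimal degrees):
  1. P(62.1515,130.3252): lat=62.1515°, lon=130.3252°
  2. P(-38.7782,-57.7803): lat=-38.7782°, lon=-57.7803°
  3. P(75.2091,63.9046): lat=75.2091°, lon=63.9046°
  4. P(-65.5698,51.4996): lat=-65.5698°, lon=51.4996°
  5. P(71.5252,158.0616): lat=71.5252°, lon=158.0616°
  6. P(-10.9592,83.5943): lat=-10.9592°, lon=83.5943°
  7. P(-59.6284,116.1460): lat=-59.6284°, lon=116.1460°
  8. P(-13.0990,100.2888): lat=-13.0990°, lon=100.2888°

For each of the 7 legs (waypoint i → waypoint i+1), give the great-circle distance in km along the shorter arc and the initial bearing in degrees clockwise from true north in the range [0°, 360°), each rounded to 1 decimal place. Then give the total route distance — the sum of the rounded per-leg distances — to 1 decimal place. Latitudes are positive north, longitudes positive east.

Leg 1: dist=17358.3 km, bearing=15.7°
Leg 2: dist=15038.2 km, bearing=18.0°
Leg 3: dist=15678.8 km, bearing=188.1°
Leg 4: dist=17154.8 km, bearing=44.4°
Leg 5: dist=10626.5 km, bearing=251.9°
Leg 6: dist=6046.6 km, bearing=160.4°
Leg 7: dist=5336.4 km, bearing=339.0°
Total: 87239.6 km

Leg 1: φ1=1.0847483, φ2=-0.6768073, Δφ=-1.7615556, Δλ=-3.2830603 rad; a=sin²(Δφ/2)+cosφ1·cosφ2·sin²(Δλ/2)=0.9571508052; c=2·atan2(√a, √(1-a))=2.724576604; dist=6371·c=17358.278 ≈ 17358.3 km; running total=17358.3 km
Leg 1 bearing: y=sinΔλ·cosφ2=0.10991735, x=cosφ1·sinφ2-sinφ1·cosφ2·cosΔλ=0.38983425; θ=atan2(y, x)=15.7463° ≈ 15.7°
Leg 2: φ1=-0.6768073, φ2=1.3126464, Δφ=1.9894537, Δλ=2.1238022 rad; a=sin²(Δφ/2)+cosφ1·cosφ2·sin²(Δλ/2)=0.8550442508; c=2·atan2(√a, √(1-a))=2.360420221; dist=6371·c=15038.237 ≈ 15038.2 km; running total=32396.5 km
Leg 2 bearing: y=sinΔλ·cosφ2=0.21724079, x=cosφ1·sinφ2-sinφ1·cosφ2·cosΔλ=0.66976172; θ=atan2(y, x)=17.9707° ≈ 18.0°
Leg 3: φ1=1.3126464, φ2=-1.1444089, Δφ=-2.4570553, Δλ=-0.2165081 rad; a=sin²(Δφ/2)+cosφ1·cosφ2·sin²(Δλ/2)=0.8885883578; c=2·atan2(√a, √(1-a))=2.460963116; dist=6371·c=15678.796 ≈ 15678.8 km; running total=48075.3 km
Leg 3 bearing: y=sinΔλ·cosφ2=-0.08884643, x=cosφ1·sinφ2-sinφ1·cosφ2·cosΔλ=-0.62297886; θ=atan2(y, x)=-171.8835° <0 so +360° → 188.1165° ≈ 188.1°
Leg 4: φ1=-1.1444089, φ2=1.2483502, Δφ=2.3927591, Δλ=1.8598578 rad; a=sin²(Δφ/2)+cosφ1·cosφ2·sin²(Δλ/2)=0.9504510801; c=2·atan2(√a, √(1-a))=2.692639982; dist=6371·c=17154.809 ≈ 17154.8 km; running total=65230.1 km
Leg 4 bearing: y=sinΔλ·cosφ2=0.30374045, x=cosφ1·sinφ2-sinφ1·cosφ2·cosΔλ=0.31002748; θ=atan2(y, x)=44.4131° ≈ 44.4°
Leg 5: φ1=1.2483502, φ2=-0.1912741, Δφ=-1.4396244, Δλ=-1.2996996 rad; a=sin²(Δφ/2)+cosφ1·cosφ2·sin²(Δλ/2)=0.5485005381; c=2·atan2(√a, √(1-a))=1.667950168; dist=6371·c=10626.511 ≈ 10626.5 km; running total=75856.6 km
Leg 5 bearing: y=sinΔλ·cosφ2=-0.94590665, x=cosφ1·sinφ2-sinφ1·cosφ2·cosΔλ=-0.30959878; θ=atan2(y, x)=-108.1235° <0 so +360° → 251.8765° ≈ 251.9°
Leg 6: φ1=-0.1912741, φ2=-1.0407119, Δφ=-0.8494378, Δλ=0.5681343 rad; a=sin²(Δφ/2)+cosφ1·cosφ2·sin²(Δλ/2)=0.2087867987; c=2·atan2(√a, √(1-a))=0.949085884; dist=6371·c=6046.626 ≈ 6046.6 km; running total=81903.2 km
Leg 6 bearing: y=sinΔλ·cosφ2=0.27204667, x=cosφ1·sinφ2-sinφ1·cosφ2·cosΔλ=-0.76600920; θ=atan2(y, x)=160.4476° ≈ 160.4°
Leg 7: φ1=-1.0407119, φ2=-0.2286207, Δφ=0.8120912, Δλ=-0.2767604 rad; a=sin²(Δφ/2)+cosφ1·cosφ2·sin²(Δλ/2)=0.1653787897; c=2·atan2(√a, √(1-a))=0.837607570; dist=6371·c=5336.398 ≈ 5336.4 km; running total=87239.6 km
Leg 7 bearing: y=sinΔλ·cosφ2=-0.26613098, x=cosφ1·sinφ2-sinφ1·cosφ2·cosΔλ=0.69374987; θ=atan2(y, x)=-20.9874° <0 so +360° → 339.0126° ≈ 339.0°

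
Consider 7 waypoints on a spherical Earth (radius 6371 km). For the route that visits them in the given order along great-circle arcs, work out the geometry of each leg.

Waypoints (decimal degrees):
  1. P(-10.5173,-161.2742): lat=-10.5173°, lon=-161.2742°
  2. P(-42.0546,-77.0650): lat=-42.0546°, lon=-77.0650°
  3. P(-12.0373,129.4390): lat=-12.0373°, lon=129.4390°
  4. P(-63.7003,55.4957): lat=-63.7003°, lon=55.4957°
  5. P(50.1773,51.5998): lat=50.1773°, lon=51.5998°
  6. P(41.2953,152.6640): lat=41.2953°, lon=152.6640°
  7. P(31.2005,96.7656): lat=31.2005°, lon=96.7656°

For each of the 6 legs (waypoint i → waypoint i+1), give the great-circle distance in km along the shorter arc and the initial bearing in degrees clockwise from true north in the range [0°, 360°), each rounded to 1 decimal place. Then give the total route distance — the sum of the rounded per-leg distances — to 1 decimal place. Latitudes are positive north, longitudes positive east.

Leg 1: φ1=-0.1835615, φ2=-0.7339912, Δφ=-0.5504297, Δλ=1.4697278 rad; a=sin²(Δφ/2)+cosφ1·cosφ2·sin²(Δλ/2)=0.4020375013; c=2·atan2(√a, √(1-a))=1.373595686; dist=6371·c=8751.178 ≈ 8751.2 km; running total=8751.2 km
Leg 1 bearing: y=sinΔλ·cosφ2=0.73871777, x=cosφ1·sinφ2-sinφ1·cosφ2·cosΔλ=-0.64491042; θ=atan2(y, x)=131.1214° ≈ 131.1°
Leg 2: φ1=-0.7339912, φ2=-0.2100905, Δφ=0.5239007, Δλ=3.6041747 rad; a=sin²(Δφ/2)+cosφ1·cosφ2·sin²(Δλ/2)=0.7550838069; c=2·atan2(√a, √(1-a))=2.106175989; dist=6371·c=13418.447 ≈ 13418.4 km; running total=22169.6 km
Leg 2 bearing: y=sinΔλ·cosφ2=-0.43644794, x=cosφ1·sinφ2-sinφ1·cosφ2·cosΔλ=-0.74110877; θ=atan2(y, x)=-149.5057° <0 so +360° → 210.4943° ≈ 210.5°
Leg 3: φ1=-0.2100905, φ2=-1.1117800, Δφ=-0.9016895, Δλ=-1.2905540 rad; a=sin²(Δφ/2)+cosφ1·cosφ2·sin²(Δλ/2)=0.3465930742; c=2·atan2(√a, √(1-a))=1.258952714; dist=6371·c=8020.788 ≈ 8020.8 km; running total=30190.4 km
Leg 3 bearing: y=sinΔλ·cosφ2=-0.42578179, x=cosφ1·sinφ2-sinφ1·cosφ2·cosΔλ=-0.85121979; θ=atan2(y, x)=-153.4257° <0 so +360° → 206.5743° ≈ 206.6°
Leg 4: φ1=-1.1117800, φ2=0.8757591, Δφ=1.9875391, Δλ=-0.0679963 rad; a=sin²(Δφ/2)+cosφ1·cosφ2·sin²(Δλ/2)=0.7027199106; c=2·atan2(√a, √(1-a))=1.988256247; dist=6371·c=12667.181 ≈ 12667.2 km; running total=42857.6 km
Leg 4 bearing: y=sinΔλ·cosφ2=-0.04351223, x=cosφ1·sinφ2-sinφ1·cosφ2·cosΔλ=0.91308556; θ=atan2(y, x)=-2.7283° <0 so +360° → 357.2717° ≈ 357.3°
Leg 5: φ1=0.8757591, φ2=0.7207390, Δφ=-0.1550201, Δλ=1.7639030 rad; a=sin²(Δφ/2)+cosφ1·cosφ2·sin²(Δλ/2)=0.2927420870; c=2·atan2(√a, √(1-a))=1.143385623; dist=6371·c=7284.510 ≈ 7284.5 km; running total=50142.1 km
Leg 5 bearing: y=sinΔλ·cosφ2=0.73735334, x=cosφ1·sinφ2-sinφ1·cosφ2·cosΔλ=0.53337293; θ=atan2(y, x)=54.1195° ≈ 54.1°
Leg 6: φ1=0.7207390, φ2=0.5445515, Δφ=-0.1761875, Δλ=-0.9756111 rad; a=sin²(Δφ/2)+cosφ1·cosφ2·sin²(Δλ/2)=0.1489101281; c=2·atan2(√a, √(1-a))=0.792341994; dist=6371·c=5048.011 ≈ 5048.0 km; running total=55190.1 km
Leg 6 bearing: y=sinΔλ·cosφ2=-0.70827608, x=cosφ1·sinφ2-sinφ1·cosφ2·cosΔλ=0.07272277; θ=atan2(y, x)=-84.1377° <0 so +360° → 275.8623° ≈ 275.9°

Leg 1: dist=8751.2 km, bearing=131.1°
Leg 2: dist=13418.4 km, bearing=210.5°
Leg 3: dist=8020.8 km, bearing=206.6°
Leg 4: dist=12667.2 km, bearing=357.3°
Leg 5: dist=7284.5 km, bearing=54.1°
Leg 6: dist=5048.0 km, bearing=275.9°
Total: 55190.1 km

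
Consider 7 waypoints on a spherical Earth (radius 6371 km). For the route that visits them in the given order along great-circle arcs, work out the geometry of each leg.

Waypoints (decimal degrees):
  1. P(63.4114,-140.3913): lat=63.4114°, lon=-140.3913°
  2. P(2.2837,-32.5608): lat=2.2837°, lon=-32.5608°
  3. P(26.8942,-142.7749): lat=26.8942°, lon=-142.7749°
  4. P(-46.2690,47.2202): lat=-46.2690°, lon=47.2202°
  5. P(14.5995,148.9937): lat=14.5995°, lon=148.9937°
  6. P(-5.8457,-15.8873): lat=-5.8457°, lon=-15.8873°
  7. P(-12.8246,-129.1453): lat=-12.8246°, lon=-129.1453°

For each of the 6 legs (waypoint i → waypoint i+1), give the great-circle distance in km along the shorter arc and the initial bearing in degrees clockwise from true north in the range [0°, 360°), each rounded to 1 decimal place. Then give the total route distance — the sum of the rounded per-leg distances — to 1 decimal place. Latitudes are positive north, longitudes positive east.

Leg 1: dist=10654.1 km, bearing=73.0°
Leg 2: dist=11881.3 km, bearing=299.0°
Leg 3: dist=17687.7 km, bearing=199.6°
Leg 4: dist=12073.6 km, bearing=88.1°
Leg 5: dist=18097.2 km, bearing=298.9°
Leg 6: dist=12356.6 km, bearing=253.8°
Total: 82750.5 km

Leg 1: φ1=1.1067377, φ2=0.0398581, Δφ=-1.0668796, Δλ=1.8819973 rad; a=sin²(Δφ/2)+cosφ1·cosφ2·sin²(Δλ/2)=0.5506540295; c=2·atan2(√a, √(1-a))=1.672278484; dist=6371·c=10654.086 ≈ 10654.1 km; running total=10654.1 km
Leg 1 bearing: y=sinΔλ·cosφ2=0.95121045, x=cosφ1·sinφ2-sinφ1·cosφ2·cosΔλ=0.29143671; θ=atan2(y, x)=72.9657° ≈ 73.0°
Leg 2: φ1=0.0398581, φ2=0.4693923, Δφ=0.4295343, Δλ=-1.9235989 rad; a=sin²(Δφ/2)+cosφ1·cosφ2·sin²(Δλ/2)=0.6449441518; c=2·atan2(√a, √(1-a))=1.864906455; dist=6371·c=11881.319 ≈ 11881.3 km; running total=22535.4 km
Leg 2 bearing: y=sinΔλ·cosφ2=-0.83691293, x=cosφ1·sinφ2-sinφ1·cosφ2·cosΔλ=0.46426450; θ=atan2(y, x)=-60.9814° <0 so +360° → 299.0186° ≈ 299.0°
Leg 3: φ1=0.4693923, φ2=-0.8075464, Δφ=-1.2769387, Δλ=3.3160401 rad; a=sin²(Δφ/2)+cosφ1·cosφ2·sin²(Δλ/2)=0.9670058379; c=2·atan2(√a, √(1-a))=2.776278773; dist=6371·c=17687.672 ≈ 17687.7 km; running total=40223.1 km
Leg 3 bearing: y=sinΔλ·cosφ2=-0.11998016, x=cosφ1·sinφ2-sinφ1·cosφ2·cosΔλ=-0.33649213; θ=atan2(y, x)=-160.3757° <0 so +360° → 199.6243° ≈ 199.6°
Leg 4: φ1=-0.8075464, φ2=0.2548093, Δφ=1.0623557, Δλ=1.7762827 rad; a=sin²(Δφ/2)+cosφ1·cosφ2·sin²(Δλ/2)=0.6593164621; c=2·atan2(√a, √(1-a))=1.895083215; dist=6371·c=12073.575 ≈ 12073.6 km; running total=52296.7 km
Leg 4 bearing: y=sinΔλ·cosφ2=0.94735253, x=cosφ1·sinφ2-sinφ1·cosφ2·cosΔλ=0.03156337; θ=atan2(y, x)=88.0918° ≈ 88.1°
Leg 5: φ1=0.2548093, φ2=-0.1020267, Δφ=-0.3568361, Δλ=-2.8777163 rad; a=sin²(Δφ/2)+cosφ1·cosφ2·sin²(Δλ/2)=0.9775147150; c=2·atan2(√a, √(1-a))=2.840555346; dist=6371·c=18097.178 ≈ 18097.2 km; running total=70393.9 km
Leg 5 bearing: y=sinΔλ·cosφ2=-0.25946831, x=cosφ1·sinφ2-sinφ1·cosφ2·cosΔλ=0.14350952; θ=atan2(y, x)=-61.0534° <0 so +360° → 298.9466° ≈ 298.9°
Leg 6: φ1=-0.1020267, φ2=-0.2238315, Δφ=-0.1218048, Δλ=-1.9767250 rad; a=sin²(Δφ/2)+cosφ1·cosφ2·sin²(Δλ/2)=0.6802061056; c=2·atan2(√a, √(1-a))=1.939506093; dist=6371·c=12356.593 ≈ 12356.6 km; running total=82750.5 km
Leg 6 bearing: y=sinΔλ·cosφ2=-0.89581742, x=cosφ1·sinφ2-sinφ1·cosφ2·cosΔλ=-0.26002727; θ=atan2(y, x)=-106.1863° <0 so +360° → 253.8137° ≈ 253.8°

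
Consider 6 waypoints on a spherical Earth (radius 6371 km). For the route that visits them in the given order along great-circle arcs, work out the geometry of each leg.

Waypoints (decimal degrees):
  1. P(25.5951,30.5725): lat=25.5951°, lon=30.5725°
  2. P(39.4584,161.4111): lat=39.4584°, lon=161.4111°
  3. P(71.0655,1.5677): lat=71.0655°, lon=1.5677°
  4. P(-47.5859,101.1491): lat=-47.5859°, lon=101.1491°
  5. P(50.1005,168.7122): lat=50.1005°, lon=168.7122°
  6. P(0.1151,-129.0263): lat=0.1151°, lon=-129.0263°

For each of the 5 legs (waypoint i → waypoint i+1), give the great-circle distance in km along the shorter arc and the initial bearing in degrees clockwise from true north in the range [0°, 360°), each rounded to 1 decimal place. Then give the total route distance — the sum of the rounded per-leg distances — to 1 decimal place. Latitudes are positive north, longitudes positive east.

Leg 1: φ1=0.4467188, φ2=0.6886790, Δφ=0.2419602, Δλ=2.2835644 rad; a=sin²(Δφ/2)+cosφ1·cosφ2·sin²(Δλ/2)=0.5903981579; c=2·atan2(√a, √(1-a))=1.752592376; dist=6371·c=11165.766 ≈ 11165.8 km; running total=11165.8 km
Leg 1 bearing: y=sinΔλ·cosφ2=0.58412543, x=cosφ1·sinφ2-sinφ1·cosφ2·cosΔλ=0.79127124; θ=atan2(y, x)=36.4352° ≈ 36.4°
Leg 2: φ1=0.6886790, φ2=1.2403270, Δφ=0.5516480, Δλ=-2.7897936 rad; a=sin²(Δφ/2)+cosφ1·cosφ2·sin²(Δλ/2)=0.3170289640; c=2·atan2(√a, √(1-a))=1.196151438; dist=6371·c=7620.681 ≈ 7620.7 km; running total=18786.5 km
Leg 2 bearing: y=sinΔλ·cosφ2=-0.11181408, x=cosφ1·sinφ2-sinφ1·cosφ2·cosΔλ=0.92389610; θ=atan2(y, x)=-6.9006° <0 so +360° → 353.0994° ≈ 353.1°
Leg 3: φ1=1.2403270, φ2=-0.8305306, Δφ=-2.0708576, Δλ=1.7380233 rad; a=sin²(Δφ/2)+cosφ1·cosφ2·sin²(Δλ/2)=0.8673849111; c=2·atan2(√a, √(1-a))=2.396123608; dist=6371·c=15265.704 ≈ 15265.7 km; running total=34052.2 km
Leg 3 bearing: y=sinΔλ·cosφ2=0.66507512, x=cosφ1·sinφ2-sinφ1·cosφ2·cosΔλ=-0.13337311; θ=atan2(y, x)=101.3396° ≈ 101.3°
Leg 4: φ1=-0.8305306, φ2=0.8744187, Δφ=1.7049493, Δλ=1.1791985 rad; a=sin²(Δφ/2)+cosφ1·cosφ2·sin²(Δλ/2)=0.7006344936; c=2·atan2(√a, √(1-a))=1.983698170; dist=6371·c=12638.141 ≈ 12638.1 km; running total=46690.3 km
Leg 4 bearing: y=sinΔλ·cosφ2=0.59288598, x=cosφ1·sinφ2-sinφ1·cosφ2·cosΔλ=0.69819010; θ=atan2(y, x)=40.3371° ≈ 40.3°
Leg 5: φ1=0.8744187, φ2=0.0020089, Δφ=-0.8724098, Δλ=-5.1965171 rad; a=sin²(Δφ/2)+cosφ1·cosφ2·sin²(Δλ/2)=0.3499541266; c=2·atan2(√a, √(1-a))=1.266007495; dist=6371·c=8065.734 ≈ 8065.7 km; running total=54756.0 km
Leg 5 bearing: y=sinΔλ·cosφ2=0.88507929, x=cosφ1·sinφ2-sinφ1·cosφ2·cosΔλ=-0.35578026; θ=atan2(y, x)=111.8989° ≈ 111.9°

Leg 1: dist=11165.8 km, bearing=36.4°
Leg 2: dist=7620.7 km, bearing=353.1°
Leg 3: dist=15265.7 km, bearing=101.3°
Leg 4: dist=12638.1 km, bearing=40.3°
Leg 5: dist=8065.7 km, bearing=111.9°
Total: 54756.0 km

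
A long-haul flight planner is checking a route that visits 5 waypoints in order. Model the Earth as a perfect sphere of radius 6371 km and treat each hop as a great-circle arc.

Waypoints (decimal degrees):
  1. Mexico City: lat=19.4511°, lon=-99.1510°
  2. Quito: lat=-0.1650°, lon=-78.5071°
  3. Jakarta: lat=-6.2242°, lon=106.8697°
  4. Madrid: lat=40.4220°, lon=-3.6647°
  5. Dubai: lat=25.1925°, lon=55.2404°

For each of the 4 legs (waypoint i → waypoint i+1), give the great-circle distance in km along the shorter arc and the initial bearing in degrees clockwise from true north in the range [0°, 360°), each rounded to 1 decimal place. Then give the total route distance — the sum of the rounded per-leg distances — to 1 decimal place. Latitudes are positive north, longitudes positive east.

Leg 1: φ1=0.3394857, φ2=-0.0028798, Δφ=-0.3423655, Δλ=0.3603040 rad; a=sin²(Δφ/2)+cosφ1·cosφ2·sin²(Δλ/2)=0.0592910886; c=2·atan2(√a, √(1-a))=0.491940766; dist=6371·c=3134.155 ≈ 3134.2 km; running total=3134.2 km
Leg 1 bearing: y=sinΔλ·cosφ2=0.35255729, x=cosφ1·sinφ2-sinφ1·cosφ2·cosΔλ=-0.31433418; θ=atan2(y, x)=131.7197° ≈ 131.7°
Leg 2: φ1=-0.0028798, φ2=-0.1086328, Δφ=-0.1057530, Δλ=3.2354355 rad; a=sin²(Δφ/2)+cosφ1·cosφ2·sin²(Δλ/2)=0.9947074285; c=2·atan2(√a, √(1-a))=2.995963878; dist=6371·c=19087.286 ≈ 19087.3 km; running total=22221.5 km
Leg 2 bearing: y=sinΔλ·cosφ2=-0.09315282, x=cosφ1·sinφ2-sinφ1·cosφ2·cosΔλ=-0.11126901; θ=atan2(y, x)=-140.0644° <0 so +360° → 219.9356° ≈ 219.9°
Leg 3: φ1=-0.1086328, φ2=0.7054970, Δφ=0.8141298, Δλ=-1.9291892 rad; a=sin²(Δφ/2)+cosφ1·cosφ2·sin²(Δλ/2)=0.6678817483; c=2·atan2(√a, √(1-a))=1.913211992; dist=6371·c=12189.074 ≈ 12189.1 km; running total=34410.6 km
Leg 3 bearing: y=sinΔλ·cosφ2=-0.71291840, x=cosφ1·sinφ2-sinφ1·cosφ2·cosΔλ=0.61563806; θ=atan2(y, x)=-49.1879° <0 so +360° → 310.8121° ≈ 310.8°
Leg 4: φ1=0.7054970, φ2=0.4396921, Δφ=-0.2658049, Δλ=1.0280879 rad; a=sin²(Δφ/2)+cosφ1·cosφ2·sin²(Δλ/2)=0.1841102613; c=2·atan2(√a, √(1-a))=0.886949596; dist=6371·c=5650.756 ≈ 5650.8 km; running total=40061.4 km
Leg 4 bearing: y=sinΔλ·cosφ2=0.77486294, x=cosφ1·sinφ2-sinφ1·cosφ2·cosΔλ=0.02102655; θ=atan2(y, x)=88.4456° ≈ 88.4°

Leg 1: dist=3134.2 km, bearing=131.7°
Leg 2: dist=19087.3 km, bearing=219.9°
Leg 3: dist=12189.1 km, bearing=310.8°
Leg 4: dist=5650.8 km, bearing=88.4°
Total: 40061.4 km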